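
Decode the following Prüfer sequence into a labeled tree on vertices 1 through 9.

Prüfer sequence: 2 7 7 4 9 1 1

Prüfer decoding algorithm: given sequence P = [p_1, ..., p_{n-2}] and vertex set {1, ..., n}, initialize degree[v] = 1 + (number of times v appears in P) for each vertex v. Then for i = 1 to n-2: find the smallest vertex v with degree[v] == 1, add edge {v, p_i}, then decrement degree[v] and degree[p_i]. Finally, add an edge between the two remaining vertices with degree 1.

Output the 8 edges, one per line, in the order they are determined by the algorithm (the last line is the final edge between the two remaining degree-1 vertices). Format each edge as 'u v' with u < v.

Answer: 2 3
2 7
5 7
4 6
4 9
1 7
1 8
1 9

Derivation:
Initial degrees: {1:3, 2:2, 3:1, 4:2, 5:1, 6:1, 7:3, 8:1, 9:2}
Step 1: smallest deg-1 vertex = 3, p_1 = 2. Add edge {2,3}. Now deg[3]=0, deg[2]=1.
Step 2: smallest deg-1 vertex = 2, p_2 = 7. Add edge {2,7}. Now deg[2]=0, deg[7]=2.
Step 3: smallest deg-1 vertex = 5, p_3 = 7. Add edge {5,7}. Now deg[5]=0, deg[7]=1.
Step 4: smallest deg-1 vertex = 6, p_4 = 4. Add edge {4,6}. Now deg[6]=0, deg[4]=1.
Step 5: smallest deg-1 vertex = 4, p_5 = 9. Add edge {4,9}. Now deg[4]=0, deg[9]=1.
Step 6: smallest deg-1 vertex = 7, p_6 = 1. Add edge {1,7}. Now deg[7]=0, deg[1]=2.
Step 7: smallest deg-1 vertex = 8, p_7 = 1. Add edge {1,8}. Now deg[8]=0, deg[1]=1.
Final: two remaining deg-1 vertices are 1, 9. Add edge {1,9}.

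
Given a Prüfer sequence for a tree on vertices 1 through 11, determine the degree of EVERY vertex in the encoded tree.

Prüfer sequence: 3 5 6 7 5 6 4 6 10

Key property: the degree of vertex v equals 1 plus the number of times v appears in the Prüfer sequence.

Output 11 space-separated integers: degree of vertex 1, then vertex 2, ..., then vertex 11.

Answer: 1 1 2 2 3 4 2 1 1 2 1

Derivation:
p_1 = 3: count[3] becomes 1
p_2 = 5: count[5] becomes 1
p_3 = 6: count[6] becomes 1
p_4 = 7: count[7] becomes 1
p_5 = 5: count[5] becomes 2
p_6 = 6: count[6] becomes 2
p_7 = 4: count[4] becomes 1
p_8 = 6: count[6] becomes 3
p_9 = 10: count[10] becomes 1
Degrees (1 + count): deg[1]=1+0=1, deg[2]=1+0=1, deg[3]=1+1=2, deg[4]=1+1=2, deg[5]=1+2=3, deg[6]=1+3=4, deg[7]=1+1=2, deg[8]=1+0=1, deg[9]=1+0=1, deg[10]=1+1=2, deg[11]=1+0=1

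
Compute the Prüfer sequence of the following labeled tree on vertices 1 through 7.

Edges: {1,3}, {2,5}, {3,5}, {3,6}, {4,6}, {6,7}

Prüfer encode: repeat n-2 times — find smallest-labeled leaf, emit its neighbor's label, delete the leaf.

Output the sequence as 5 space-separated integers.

Answer: 3 5 6 3 6

Derivation:
Step 1: leaves = {1,2,4,7}. Remove smallest leaf 1, emit neighbor 3.
Step 2: leaves = {2,4,7}. Remove smallest leaf 2, emit neighbor 5.
Step 3: leaves = {4,5,7}. Remove smallest leaf 4, emit neighbor 6.
Step 4: leaves = {5,7}. Remove smallest leaf 5, emit neighbor 3.
Step 5: leaves = {3,7}. Remove smallest leaf 3, emit neighbor 6.
Done: 2 vertices remain (6, 7). Sequence = [3 5 6 3 6]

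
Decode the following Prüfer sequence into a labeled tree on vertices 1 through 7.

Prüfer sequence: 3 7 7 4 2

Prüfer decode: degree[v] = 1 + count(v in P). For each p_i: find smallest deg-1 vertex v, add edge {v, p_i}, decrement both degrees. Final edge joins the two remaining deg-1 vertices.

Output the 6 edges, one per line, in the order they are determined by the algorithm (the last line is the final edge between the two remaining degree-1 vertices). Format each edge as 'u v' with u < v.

Initial degrees: {1:1, 2:2, 3:2, 4:2, 5:1, 6:1, 7:3}
Step 1: smallest deg-1 vertex = 1, p_1 = 3. Add edge {1,3}. Now deg[1]=0, deg[3]=1.
Step 2: smallest deg-1 vertex = 3, p_2 = 7. Add edge {3,7}. Now deg[3]=0, deg[7]=2.
Step 3: smallest deg-1 vertex = 5, p_3 = 7. Add edge {5,7}. Now deg[5]=0, deg[7]=1.
Step 4: smallest deg-1 vertex = 6, p_4 = 4. Add edge {4,6}. Now deg[6]=0, deg[4]=1.
Step 5: smallest deg-1 vertex = 4, p_5 = 2. Add edge {2,4}. Now deg[4]=0, deg[2]=1.
Final: two remaining deg-1 vertices are 2, 7. Add edge {2,7}.

Answer: 1 3
3 7
5 7
4 6
2 4
2 7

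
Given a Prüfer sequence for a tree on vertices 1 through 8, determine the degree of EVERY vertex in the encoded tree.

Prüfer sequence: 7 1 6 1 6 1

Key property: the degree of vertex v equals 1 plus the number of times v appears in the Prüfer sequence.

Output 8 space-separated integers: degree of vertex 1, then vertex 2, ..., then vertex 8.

Answer: 4 1 1 1 1 3 2 1

Derivation:
p_1 = 7: count[7] becomes 1
p_2 = 1: count[1] becomes 1
p_3 = 6: count[6] becomes 1
p_4 = 1: count[1] becomes 2
p_5 = 6: count[6] becomes 2
p_6 = 1: count[1] becomes 3
Degrees (1 + count): deg[1]=1+3=4, deg[2]=1+0=1, deg[3]=1+0=1, deg[4]=1+0=1, deg[5]=1+0=1, deg[6]=1+2=3, deg[7]=1+1=2, deg[8]=1+0=1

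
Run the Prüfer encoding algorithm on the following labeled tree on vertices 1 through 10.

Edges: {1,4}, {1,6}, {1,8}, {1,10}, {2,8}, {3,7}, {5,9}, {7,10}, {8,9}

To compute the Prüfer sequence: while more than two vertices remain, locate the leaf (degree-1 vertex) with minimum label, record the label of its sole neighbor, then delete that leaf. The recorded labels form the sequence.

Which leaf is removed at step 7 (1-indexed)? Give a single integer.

Answer: 9

Derivation:
Step 1: current leaves = {2,3,4,5,6}. Remove leaf 2 (neighbor: 8).
Step 2: current leaves = {3,4,5,6}. Remove leaf 3 (neighbor: 7).
Step 3: current leaves = {4,5,6,7}. Remove leaf 4 (neighbor: 1).
Step 4: current leaves = {5,6,7}. Remove leaf 5 (neighbor: 9).
Step 5: current leaves = {6,7,9}. Remove leaf 6 (neighbor: 1).
Step 6: current leaves = {7,9}. Remove leaf 7 (neighbor: 10).
Step 7: current leaves = {9,10}. Remove leaf 9 (neighbor: 8).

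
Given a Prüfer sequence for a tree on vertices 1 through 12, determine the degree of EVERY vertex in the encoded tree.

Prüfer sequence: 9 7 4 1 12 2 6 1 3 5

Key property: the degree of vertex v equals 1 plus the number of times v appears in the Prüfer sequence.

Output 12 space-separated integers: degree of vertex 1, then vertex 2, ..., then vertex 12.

Answer: 3 2 2 2 2 2 2 1 2 1 1 2

Derivation:
p_1 = 9: count[9] becomes 1
p_2 = 7: count[7] becomes 1
p_3 = 4: count[4] becomes 1
p_4 = 1: count[1] becomes 1
p_5 = 12: count[12] becomes 1
p_6 = 2: count[2] becomes 1
p_7 = 6: count[6] becomes 1
p_8 = 1: count[1] becomes 2
p_9 = 3: count[3] becomes 1
p_10 = 5: count[5] becomes 1
Degrees (1 + count): deg[1]=1+2=3, deg[2]=1+1=2, deg[3]=1+1=2, deg[4]=1+1=2, deg[5]=1+1=2, deg[6]=1+1=2, deg[7]=1+1=2, deg[8]=1+0=1, deg[9]=1+1=2, deg[10]=1+0=1, deg[11]=1+0=1, deg[12]=1+1=2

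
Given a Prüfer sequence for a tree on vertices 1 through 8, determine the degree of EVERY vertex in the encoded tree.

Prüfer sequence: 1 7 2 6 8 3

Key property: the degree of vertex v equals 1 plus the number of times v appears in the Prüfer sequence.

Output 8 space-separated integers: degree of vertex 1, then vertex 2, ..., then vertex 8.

p_1 = 1: count[1] becomes 1
p_2 = 7: count[7] becomes 1
p_3 = 2: count[2] becomes 1
p_4 = 6: count[6] becomes 1
p_5 = 8: count[8] becomes 1
p_6 = 3: count[3] becomes 1
Degrees (1 + count): deg[1]=1+1=2, deg[2]=1+1=2, deg[3]=1+1=2, deg[4]=1+0=1, deg[5]=1+0=1, deg[6]=1+1=2, deg[7]=1+1=2, deg[8]=1+1=2

Answer: 2 2 2 1 1 2 2 2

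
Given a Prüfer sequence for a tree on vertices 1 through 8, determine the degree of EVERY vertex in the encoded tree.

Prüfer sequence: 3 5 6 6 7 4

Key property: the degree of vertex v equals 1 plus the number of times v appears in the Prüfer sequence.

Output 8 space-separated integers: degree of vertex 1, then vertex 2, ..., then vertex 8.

p_1 = 3: count[3] becomes 1
p_2 = 5: count[5] becomes 1
p_3 = 6: count[6] becomes 1
p_4 = 6: count[6] becomes 2
p_5 = 7: count[7] becomes 1
p_6 = 4: count[4] becomes 1
Degrees (1 + count): deg[1]=1+0=1, deg[2]=1+0=1, deg[3]=1+1=2, deg[4]=1+1=2, deg[5]=1+1=2, deg[6]=1+2=3, deg[7]=1+1=2, deg[8]=1+0=1

Answer: 1 1 2 2 2 3 2 1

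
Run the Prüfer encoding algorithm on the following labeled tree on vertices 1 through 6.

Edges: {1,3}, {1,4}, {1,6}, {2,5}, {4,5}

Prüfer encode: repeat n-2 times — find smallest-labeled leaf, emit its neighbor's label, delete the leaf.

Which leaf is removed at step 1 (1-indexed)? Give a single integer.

Answer: 2

Derivation:
Step 1: current leaves = {2,3,6}. Remove leaf 2 (neighbor: 5).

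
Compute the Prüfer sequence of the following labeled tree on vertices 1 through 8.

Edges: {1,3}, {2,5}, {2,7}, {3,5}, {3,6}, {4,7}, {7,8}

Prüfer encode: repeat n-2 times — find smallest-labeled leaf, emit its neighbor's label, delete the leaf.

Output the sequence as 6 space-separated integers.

Step 1: leaves = {1,4,6,8}. Remove smallest leaf 1, emit neighbor 3.
Step 2: leaves = {4,6,8}. Remove smallest leaf 4, emit neighbor 7.
Step 3: leaves = {6,8}. Remove smallest leaf 6, emit neighbor 3.
Step 4: leaves = {3,8}. Remove smallest leaf 3, emit neighbor 5.
Step 5: leaves = {5,8}. Remove smallest leaf 5, emit neighbor 2.
Step 6: leaves = {2,8}. Remove smallest leaf 2, emit neighbor 7.
Done: 2 vertices remain (7, 8). Sequence = [3 7 3 5 2 7]

Answer: 3 7 3 5 2 7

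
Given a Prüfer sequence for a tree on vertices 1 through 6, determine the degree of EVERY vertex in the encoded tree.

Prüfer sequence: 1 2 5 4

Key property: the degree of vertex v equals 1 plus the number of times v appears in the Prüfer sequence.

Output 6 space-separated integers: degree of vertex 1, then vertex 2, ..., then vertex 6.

p_1 = 1: count[1] becomes 1
p_2 = 2: count[2] becomes 1
p_3 = 5: count[5] becomes 1
p_4 = 4: count[4] becomes 1
Degrees (1 + count): deg[1]=1+1=2, deg[2]=1+1=2, deg[3]=1+0=1, deg[4]=1+1=2, deg[5]=1+1=2, deg[6]=1+0=1

Answer: 2 2 1 2 2 1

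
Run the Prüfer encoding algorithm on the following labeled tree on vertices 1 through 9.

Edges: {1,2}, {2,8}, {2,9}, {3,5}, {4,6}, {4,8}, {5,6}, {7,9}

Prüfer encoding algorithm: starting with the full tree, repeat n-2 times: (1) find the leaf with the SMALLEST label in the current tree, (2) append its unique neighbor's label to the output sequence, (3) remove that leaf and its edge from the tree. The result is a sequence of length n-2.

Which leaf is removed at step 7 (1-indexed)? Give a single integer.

Step 1: current leaves = {1,3,7}. Remove leaf 1 (neighbor: 2).
Step 2: current leaves = {3,7}. Remove leaf 3 (neighbor: 5).
Step 3: current leaves = {5,7}. Remove leaf 5 (neighbor: 6).
Step 4: current leaves = {6,7}. Remove leaf 6 (neighbor: 4).
Step 5: current leaves = {4,7}. Remove leaf 4 (neighbor: 8).
Step 6: current leaves = {7,8}. Remove leaf 7 (neighbor: 9).
Step 7: current leaves = {8,9}. Remove leaf 8 (neighbor: 2).

Answer: 8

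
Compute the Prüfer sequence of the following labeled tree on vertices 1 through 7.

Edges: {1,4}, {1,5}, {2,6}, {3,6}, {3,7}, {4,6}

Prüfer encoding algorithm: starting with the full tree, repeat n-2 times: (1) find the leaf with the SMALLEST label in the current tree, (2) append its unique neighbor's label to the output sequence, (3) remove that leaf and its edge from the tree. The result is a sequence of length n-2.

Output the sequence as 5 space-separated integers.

Answer: 6 1 4 6 3

Derivation:
Step 1: leaves = {2,5,7}. Remove smallest leaf 2, emit neighbor 6.
Step 2: leaves = {5,7}. Remove smallest leaf 5, emit neighbor 1.
Step 3: leaves = {1,7}. Remove smallest leaf 1, emit neighbor 4.
Step 4: leaves = {4,7}. Remove smallest leaf 4, emit neighbor 6.
Step 5: leaves = {6,7}. Remove smallest leaf 6, emit neighbor 3.
Done: 2 vertices remain (3, 7). Sequence = [6 1 4 6 3]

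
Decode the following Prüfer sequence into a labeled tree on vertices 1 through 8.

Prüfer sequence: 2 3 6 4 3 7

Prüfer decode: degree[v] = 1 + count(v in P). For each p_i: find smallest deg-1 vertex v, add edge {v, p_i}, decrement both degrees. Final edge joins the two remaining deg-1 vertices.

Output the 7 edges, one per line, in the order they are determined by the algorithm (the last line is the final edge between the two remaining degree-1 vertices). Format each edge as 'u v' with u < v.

Answer: 1 2
2 3
5 6
4 6
3 4
3 7
7 8

Derivation:
Initial degrees: {1:1, 2:2, 3:3, 4:2, 5:1, 6:2, 7:2, 8:1}
Step 1: smallest deg-1 vertex = 1, p_1 = 2. Add edge {1,2}. Now deg[1]=0, deg[2]=1.
Step 2: smallest deg-1 vertex = 2, p_2 = 3. Add edge {2,3}. Now deg[2]=0, deg[3]=2.
Step 3: smallest deg-1 vertex = 5, p_3 = 6. Add edge {5,6}. Now deg[5]=0, deg[6]=1.
Step 4: smallest deg-1 vertex = 6, p_4 = 4. Add edge {4,6}. Now deg[6]=0, deg[4]=1.
Step 5: smallest deg-1 vertex = 4, p_5 = 3. Add edge {3,4}. Now deg[4]=0, deg[3]=1.
Step 6: smallest deg-1 vertex = 3, p_6 = 7. Add edge {3,7}. Now deg[3]=0, deg[7]=1.
Final: two remaining deg-1 vertices are 7, 8. Add edge {7,8}.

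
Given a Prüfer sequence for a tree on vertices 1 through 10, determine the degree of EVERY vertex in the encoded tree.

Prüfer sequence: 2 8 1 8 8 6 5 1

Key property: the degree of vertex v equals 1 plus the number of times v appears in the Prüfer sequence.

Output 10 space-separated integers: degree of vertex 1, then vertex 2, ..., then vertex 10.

p_1 = 2: count[2] becomes 1
p_2 = 8: count[8] becomes 1
p_3 = 1: count[1] becomes 1
p_4 = 8: count[8] becomes 2
p_5 = 8: count[8] becomes 3
p_6 = 6: count[6] becomes 1
p_7 = 5: count[5] becomes 1
p_8 = 1: count[1] becomes 2
Degrees (1 + count): deg[1]=1+2=3, deg[2]=1+1=2, deg[3]=1+0=1, deg[4]=1+0=1, deg[5]=1+1=2, deg[6]=1+1=2, deg[7]=1+0=1, deg[8]=1+3=4, deg[9]=1+0=1, deg[10]=1+0=1

Answer: 3 2 1 1 2 2 1 4 1 1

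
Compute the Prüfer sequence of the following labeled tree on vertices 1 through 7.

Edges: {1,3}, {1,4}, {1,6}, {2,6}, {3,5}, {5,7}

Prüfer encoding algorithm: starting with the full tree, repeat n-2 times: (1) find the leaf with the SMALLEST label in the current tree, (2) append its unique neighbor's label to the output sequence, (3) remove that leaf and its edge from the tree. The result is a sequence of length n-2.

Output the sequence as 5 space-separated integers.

Answer: 6 1 1 3 5

Derivation:
Step 1: leaves = {2,4,7}. Remove smallest leaf 2, emit neighbor 6.
Step 2: leaves = {4,6,7}. Remove smallest leaf 4, emit neighbor 1.
Step 3: leaves = {6,7}. Remove smallest leaf 6, emit neighbor 1.
Step 4: leaves = {1,7}. Remove smallest leaf 1, emit neighbor 3.
Step 5: leaves = {3,7}. Remove smallest leaf 3, emit neighbor 5.
Done: 2 vertices remain (5, 7). Sequence = [6 1 1 3 5]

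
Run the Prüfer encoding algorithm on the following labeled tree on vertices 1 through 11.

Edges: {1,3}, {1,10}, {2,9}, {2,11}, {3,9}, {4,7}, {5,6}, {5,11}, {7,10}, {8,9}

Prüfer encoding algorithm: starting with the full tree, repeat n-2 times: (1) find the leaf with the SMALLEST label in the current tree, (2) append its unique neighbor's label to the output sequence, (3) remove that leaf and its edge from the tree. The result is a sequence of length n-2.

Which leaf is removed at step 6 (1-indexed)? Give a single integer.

Step 1: current leaves = {4,6,8}. Remove leaf 4 (neighbor: 7).
Step 2: current leaves = {6,7,8}. Remove leaf 6 (neighbor: 5).
Step 3: current leaves = {5,7,8}. Remove leaf 5 (neighbor: 11).
Step 4: current leaves = {7,8,11}. Remove leaf 7 (neighbor: 10).
Step 5: current leaves = {8,10,11}. Remove leaf 8 (neighbor: 9).
Step 6: current leaves = {10,11}. Remove leaf 10 (neighbor: 1).

Answer: 10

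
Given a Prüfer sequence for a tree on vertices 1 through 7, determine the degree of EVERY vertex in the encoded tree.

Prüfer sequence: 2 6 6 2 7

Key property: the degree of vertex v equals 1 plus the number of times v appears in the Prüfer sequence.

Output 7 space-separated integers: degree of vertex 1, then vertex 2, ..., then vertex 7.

p_1 = 2: count[2] becomes 1
p_2 = 6: count[6] becomes 1
p_3 = 6: count[6] becomes 2
p_4 = 2: count[2] becomes 2
p_5 = 7: count[7] becomes 1
Degrees (1 + count): deg[1]=1+0=1, deg[2]=1+2=3, deg[3]=1+0=1, deg[4]=1+0=1, deg[5]=1+0=1, deg[6]=1+2=3, deg[7]=1+1=2

Answer: 1 3 1 1 1 3 2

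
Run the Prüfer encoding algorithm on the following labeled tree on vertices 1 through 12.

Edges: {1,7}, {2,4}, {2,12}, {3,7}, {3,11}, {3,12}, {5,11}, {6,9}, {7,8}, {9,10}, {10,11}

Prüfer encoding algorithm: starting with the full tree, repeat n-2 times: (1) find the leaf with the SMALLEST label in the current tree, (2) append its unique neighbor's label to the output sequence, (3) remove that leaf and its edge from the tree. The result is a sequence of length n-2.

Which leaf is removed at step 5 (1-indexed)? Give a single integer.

Answer: 6

Derivation:
Step 1: current leaves = {1,4,5,6,8}. Remove leaf 1 (neighbor: 7).
Step 2: current leaves = {4,5,6,8}. Remove leaf 4 (neighbor: 2).
Step 3: current leaves = {2,5,6,8}. Remove leaf 2 (neighbor: 12).
Step 4: current leaves = {5,6,8,12}. Remove leaf 5 (neighbor: 11).
Step 5: current leaves = {6,8,12}. Remove leaf 6 (neighbor: 9).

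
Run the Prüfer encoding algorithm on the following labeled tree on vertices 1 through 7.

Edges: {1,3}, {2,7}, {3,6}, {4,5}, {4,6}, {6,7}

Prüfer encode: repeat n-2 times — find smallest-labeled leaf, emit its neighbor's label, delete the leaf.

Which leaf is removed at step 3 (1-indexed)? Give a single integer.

Step 1: current leaves = {1,2,5}. Remove leaf 1 (neighbor: 3).
Step 2: current leaves = {2,3,5}. Remove leaf 2 (neighbor: 7).
Step 3: current leaves = {3,5,7}. Remove leaf 3 (neighbor: 6).

Answer: 3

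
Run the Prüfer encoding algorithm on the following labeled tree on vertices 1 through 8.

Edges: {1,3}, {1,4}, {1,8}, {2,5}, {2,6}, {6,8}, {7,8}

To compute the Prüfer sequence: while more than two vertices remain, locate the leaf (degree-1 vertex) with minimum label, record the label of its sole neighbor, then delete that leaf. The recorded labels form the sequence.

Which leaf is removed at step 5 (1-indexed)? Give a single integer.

Step 1: current leaves = {3,4,5,7}. Remove leaf 3 (neighbor: 1).
Step 2: current leaves = {4,5,7}. Remove leaf 4 (neighbor: 1).
Step 3: current leaves = {1,5,7}. Remove leaf 1 (neighbor: 8).
Step 4: current leaves = {5,7}. Remove leaf 5 (neighbor: 2).
Step 5: current leaves = {2,7}. Remove leaf 2 (neighbor: 6).

Answer: 2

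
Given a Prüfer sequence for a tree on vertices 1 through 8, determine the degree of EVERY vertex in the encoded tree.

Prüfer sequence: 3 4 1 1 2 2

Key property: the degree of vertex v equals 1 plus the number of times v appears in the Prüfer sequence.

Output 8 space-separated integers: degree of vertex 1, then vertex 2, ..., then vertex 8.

Answer: 3 3 2 2 1 1 1 1

Derivation:
p_1 = 3: count[3] becomes 1
p_2 = 4: count[4] becomes 1
p_3 = 1: count[1] becomes 1
p_4 = 1: count[1] becomes 2
p_5 = 2: count[2] becomes 1
p_6 = 2: count[2] becomes 2
Degrees (1 + count): deg[1]=1+2=3, deg[2]=1+2=3, deg[3]=1+1=2, deg[4]=1+1=2, deg[5]=1+0=1, deg[6]=1+0=1, deg[7]=1+0=1, deg[8]=1+0=1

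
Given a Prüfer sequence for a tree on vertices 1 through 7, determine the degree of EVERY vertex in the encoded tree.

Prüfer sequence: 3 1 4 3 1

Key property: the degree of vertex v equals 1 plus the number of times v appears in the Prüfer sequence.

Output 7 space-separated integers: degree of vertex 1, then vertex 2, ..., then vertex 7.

Answer: 3 1 3 2 1 1 1

Derivation:
p_1 = 3: count[3] becomes 1
p_2 = 1: count[1] becomes 1
p_3 = 4: count[4] becomes 1
p_4 = 3: count[3] becomes 2
p_5 = 1: count[1] becomes 2
Degrees (1 + count): deg[1]=1+2=3, deg[2]=1+0=1, deg[3]=1+2=3, deg[4]=1+1=2, deg[5]=1+0=1, deg[6]=1+0=1, deg[7]=1+0=1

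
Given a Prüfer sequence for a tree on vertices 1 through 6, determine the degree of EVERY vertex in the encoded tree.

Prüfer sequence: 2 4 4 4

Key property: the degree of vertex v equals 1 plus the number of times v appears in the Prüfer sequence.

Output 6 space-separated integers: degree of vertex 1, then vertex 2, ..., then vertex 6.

Answer: 1 2 1 4 1 1

Derivation:
p_1 = 2: count[2] becomes 1
p_2 = 4: count[4] becomes 1
p_3 = 4: count[4] becomes 2
p_4 = 4: count[4] becomes 3
Degrees (1 + count): deg[1]=1+0=1, deg[2]=1+1=2, deg[3]=1+0=1, deg[4]=1+3=4, deg[5]=1+0=1, deg[6]=1+0=1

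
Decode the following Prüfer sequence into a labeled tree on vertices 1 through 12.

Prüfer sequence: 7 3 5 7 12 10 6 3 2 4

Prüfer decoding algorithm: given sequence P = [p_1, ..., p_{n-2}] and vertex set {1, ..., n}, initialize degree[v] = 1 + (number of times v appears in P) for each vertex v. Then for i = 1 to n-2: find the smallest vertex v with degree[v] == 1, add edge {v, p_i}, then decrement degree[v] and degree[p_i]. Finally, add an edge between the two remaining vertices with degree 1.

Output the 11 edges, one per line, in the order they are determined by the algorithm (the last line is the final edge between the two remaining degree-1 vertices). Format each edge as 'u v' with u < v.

Answer: 1 7
3 8
5 9
5 7
7 12
10 11
6 10
3 6
2 3
2 4
4 12

Derivation:
Initial degrees: {1:1, 2:2, 3:3, 4:2, 5:2, 6:2, 7:3, 8:1, 9:1, 10:2, 11:1, 12:2}
Step 1: smallest deg-1 vertex = 1, p_1 = 7. Add edge {1,7}. Now deg[1]=0, deg[7]=2.
Step 2: smallest deg-1 vertex = 8, p_2 = 3. Add edge {3,8}. Now deg[8]=0, deg[3]=2.
Step 3: smallest deg-1 vertex = 9, p_3 = 5. Add edge {5,9}. Now deg[9]=0, deg[5]=1.
Step 4: smallest deg-1 vertex = 5, p_4 = 7. Add edge {5,7}. Now deg[5]=0, deg[7]=1.
Step 5: smallest deg-1 vertex = 7, p_5 = 12. Add edge {7,12}. Now deg[7]=0, deg[12]=1.
Step 6: smallest deg-1 vertex = 11, p_6 = 10. Add edge {10,11}. Now deg[11]=0, deg[10]=1.
Step 7: smallest deg-1 vertex = 10, p_7 = 6. Add edge {6,10}. Now deg[10]=0, deg[6]=1.
Step 8: smallest deg-1 vertex = 6, p_8 = 3. Add edge {3,6}. Now deg[6]=0, deg[3]=1.
Step 9: smallest deg-1 vertex = 3, p_9 = 2. Add edge {2,3}. Now deg[3]=0, deg[2]=1.
Step 10: smallest deg-1 vertex = 2, p_10 = 4. Add edge {2,4}. Now deg[2]=0, deg[4]=1.
Final: two remaining deg-1 vertices are 4, 12. Add edge {4,12}.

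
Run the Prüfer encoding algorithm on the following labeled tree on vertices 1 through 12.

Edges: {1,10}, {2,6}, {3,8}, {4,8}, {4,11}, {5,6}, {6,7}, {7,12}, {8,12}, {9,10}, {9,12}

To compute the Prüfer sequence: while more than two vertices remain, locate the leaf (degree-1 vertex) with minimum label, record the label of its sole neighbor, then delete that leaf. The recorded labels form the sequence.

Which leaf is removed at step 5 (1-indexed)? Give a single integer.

Step 1: current leaves = {1,2,3,5,11}. Remove leaf 1 (neighbor: 10).
Step 2: current leaves = {2,3,5,10,11}. Remove leaf 2 (neighbor: 6).
Step 3: current leaves = {3,5,10,11}. Remove leaf 3 (neighbor: 8).
Step 4: current leaves = {5,10,11}. Remove leaf 5 (neighbor: 6).
Step 5: current leaves = {6,10,11}. Remove leaf 6 (neighbor: 7).

Answer: 6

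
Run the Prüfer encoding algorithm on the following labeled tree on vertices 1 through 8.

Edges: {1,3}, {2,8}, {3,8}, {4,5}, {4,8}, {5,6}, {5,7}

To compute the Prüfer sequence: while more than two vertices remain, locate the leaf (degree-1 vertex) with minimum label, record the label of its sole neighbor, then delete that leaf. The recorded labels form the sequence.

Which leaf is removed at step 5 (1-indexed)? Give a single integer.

Answer: 7

Derivation:
Step 1: current leaves = {1,2,6,7}. Remove leaf 1 (neighbor: 3).
Step 2: current leaves = {2,3,6,7}. Remove leaf 2 (neighbor: 8).
Step 3: current leaves = {3,6,7}. Remove leaf 3 (neighbor: 8).
Step 4: current leaves = {6,7,8}. Remove leaf 6 (neighbor: 5).
Step 5: current leaves = {7,8}. Remove leaf 7 (neighbor: 5).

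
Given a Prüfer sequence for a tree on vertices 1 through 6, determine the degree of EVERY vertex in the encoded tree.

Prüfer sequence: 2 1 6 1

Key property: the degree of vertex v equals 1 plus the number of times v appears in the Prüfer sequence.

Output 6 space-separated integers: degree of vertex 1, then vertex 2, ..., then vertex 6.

Answer: 3 2 1 1 1 2

Derivation:
p_1 = 2: count[2] becomes 1
p_2 = 1: count[1] becomes 1
p_3 = 6: count[6] becomes 1
p_4 = 1: count[1] becomes 2
Degrees (1 + count): deg[1]=1+2=3, deg[2]=1+1=2, deg[3]=1+0=1, deg[4]=1+0=1, deg[5]=1+0=1, deg[6]=1+1=2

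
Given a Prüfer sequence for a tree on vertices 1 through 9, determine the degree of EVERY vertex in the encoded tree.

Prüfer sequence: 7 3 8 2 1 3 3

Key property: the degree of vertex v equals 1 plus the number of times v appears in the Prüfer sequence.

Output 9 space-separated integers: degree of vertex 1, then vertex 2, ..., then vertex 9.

p_1 = 7: count[7] becomes 1
p_2 = 3: count[3] becomes 1
p_3 = 8: count[8] becomes 1
p_4 = 2: count[2] becomes 1
p_5 = 1: count[1] becomes 1
p_6 = 3: count[3] becomes 2
p_7 = 3: count[3] becomes 3
Degrees (1 + count): deg[1]=1+1=2, deg[2]=1+1=2, deg[3]=1+3=4, deg[4]=1+0=1, deg[5]=1+0=1, deg[6]=1+0=1, deg[7]=1+1=2, deg[8]=1+1=2, deg[9]=1+0=1

Answer: 2 2 4 1 1 1 2 2 1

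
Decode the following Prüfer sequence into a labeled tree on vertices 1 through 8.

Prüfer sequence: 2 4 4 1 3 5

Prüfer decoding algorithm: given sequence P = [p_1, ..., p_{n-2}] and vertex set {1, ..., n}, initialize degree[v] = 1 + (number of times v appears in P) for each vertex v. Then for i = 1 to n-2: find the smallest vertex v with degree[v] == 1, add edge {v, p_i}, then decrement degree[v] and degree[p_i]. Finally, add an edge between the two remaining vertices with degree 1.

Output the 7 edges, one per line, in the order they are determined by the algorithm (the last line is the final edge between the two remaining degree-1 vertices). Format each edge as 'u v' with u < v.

Initial degrees: {1:2, 2:2, 3:2, 4:3, 5:2, 6:1, 7:1, 8:1}
Step 1: smallest deg-1 vertex = 6, p_1 = 2. Add edge {2,6}. Now deg[6]=0, deg[2]=1.
Step 2: smallest deg-1 vertex = 2, p_2 = 4. Add edge {2,4}. Now deg[2]=0, deg[4]=2.
Step 3: smallest deg-1 vertex = 7, p_3 = 4. Add edge {4,7}. Now deg[7]=0, deg[4]=1.
Step 4: smallest deg-1 vertex = 4, p_4 = 1. Add edge {1,4}. Now deg[4]=0, deg[1]=1.
Step 5: smallest deg-1 vertex = 1, p_5 = 3. Add edge {1,3}. Now deg[1]=0, deg[3]=1.
Step 6: smallest deg-1 vertex = 3, p_6 = 5. Add edge {3,5}. Now deg[3]=0, deg[5]=1.
Final: two remaining deg-1 vertices are 5, 8. Add edge {5,8}.

Answer: 2 6
2 4
4 7
1 4
1 3
3 5
5 8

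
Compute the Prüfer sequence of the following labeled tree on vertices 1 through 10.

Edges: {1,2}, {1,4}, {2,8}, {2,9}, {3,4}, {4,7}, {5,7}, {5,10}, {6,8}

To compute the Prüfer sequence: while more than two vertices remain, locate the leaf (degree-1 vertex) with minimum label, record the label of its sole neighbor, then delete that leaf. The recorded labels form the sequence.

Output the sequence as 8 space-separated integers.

Step 1: leaves = {3,6,9,10}. Remove smallest leaf 3, emit neighbor 4.
Step 2: leaves = {6,9,10}. Remove smallest leaf 6, emit neighbor 8.
Step 3: leaves = {8,9,10}. Remove smallest leaf 8, emit neighbor 2.
Step 4: leaves = {9,10}. Remove smallest leaf 9, emit neighbor 2.
Step 5: leaves = {2,10}. Remove smallest leaf 2, emit neighbor 1.
Step 6: leaves = {1,10}. Remove smallest leaf 1, emit neighbor 4.
Step 7: leaves = {4,10}. Remove smallest leaf 4, emit neighbor 7.
Step 8: leaves = {7,10}. Remove smallest leaf 7, emit neighbor 5.
Done: 2 vertices remain (5, 10). Sequence = [4 8 2 2 1 4 7 5]

Answer: 4 8 2 2 1 4 7 5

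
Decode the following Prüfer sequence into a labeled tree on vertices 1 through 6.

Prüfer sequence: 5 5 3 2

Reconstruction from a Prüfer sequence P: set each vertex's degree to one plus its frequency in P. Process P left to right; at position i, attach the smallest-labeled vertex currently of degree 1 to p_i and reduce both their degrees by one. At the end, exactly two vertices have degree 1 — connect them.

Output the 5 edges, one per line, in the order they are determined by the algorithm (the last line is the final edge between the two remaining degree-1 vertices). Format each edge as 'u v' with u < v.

Initial degrees: {1:1, 2:2, 3:2, 4:1, 5:3, 6:1}
Step 1: smallest deg-1 vertex = 1, p_1 = 5. Add edge {1,5}. Now deg[1]=0, deg[5]=2.
Step 2: smallest deg-1 vertex = 4, p_2 = 5. Add edge {4,5}. Now deg[4]=0, deg[5]=1.
Step 3: smallest deg-1 vertex = 5, p_3 = 3. Add edge {3,5}. Now deg[5]=0, deg[3]=1.
Step 4: smallest deg-1 vertex = 3, p_4 = 2. Add edge {2,3}. Now deg[3]=0, deg[2]=1.
Final: two remaining deg-1 vertices are 2, 6. Add edge {2,6}.

Answer: 1 5
4 5
3 5
2 3
2 6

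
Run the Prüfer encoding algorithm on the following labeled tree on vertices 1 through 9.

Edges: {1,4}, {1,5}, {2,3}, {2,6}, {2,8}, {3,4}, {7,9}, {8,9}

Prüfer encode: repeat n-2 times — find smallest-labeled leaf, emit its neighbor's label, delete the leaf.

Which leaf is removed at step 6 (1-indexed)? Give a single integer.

Step 1: current leaves = {5,6,7}. Remove leaf 5 (neighbor: 1).
Step 2: current leaves = {1,6,7}. Remove leaf 1 (neighbor: 4).
Step 3: current leaves = {4,6,7}. Remove leaf 4 (neighbor: 3).
Step 4: current leaves = {3,6,7}. Remove leaf 3 (neighbor: 2).
Step 5: current leaves = {6,7}. Remove leaf 6 (neighbor: 2).
Step 6: current leaves = {2,7}. Remove leaf 2 (neighbor: 8).

Answer: 2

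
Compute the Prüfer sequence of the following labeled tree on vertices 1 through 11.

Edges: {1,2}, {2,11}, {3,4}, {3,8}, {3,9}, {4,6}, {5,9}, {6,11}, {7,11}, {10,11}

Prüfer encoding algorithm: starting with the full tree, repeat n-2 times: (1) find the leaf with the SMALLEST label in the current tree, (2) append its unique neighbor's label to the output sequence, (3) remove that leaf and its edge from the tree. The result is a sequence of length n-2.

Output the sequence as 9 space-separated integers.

Answer: 2 11 9 11 3 3 4 6 11

Derivation:
Step 1: leaves = {1,5,7,8,10}. Remove smallest leaf 1, emit neighbor 2.
Step 2: leaves = {2,5,7,8,10}. Remove smallest leaf 2, emit neighbor 11.
Step 3: leaves = {5,7,8,10}. Remove smallest leaf 5, emit neighbor 9.
Step 4: leaves = {7,8,9,10}. Remove smallest leaf 7, emit neighbor 11.
Step 5: leaves = {8,9,10}. Remove smallest leaf 8, emit neighbor 3.
Step 6: leaves = {9,10}. Remove smallest leaf 9, emit neighbor 3.
Step 7: leaves = {3,10}. Remove smallest leaf 3, emit neighbor 4.
Step 8: leaves = {4,10}. Remove smallest leaf 4, emit neighbor 6.
Step 9: leaves = {6,10}. Remove smallest leaf 6, emit neighbor 11.
Done: 2 vertices remain (10, 11). Sequence = [2 11 9 11 3 3 4 6 11]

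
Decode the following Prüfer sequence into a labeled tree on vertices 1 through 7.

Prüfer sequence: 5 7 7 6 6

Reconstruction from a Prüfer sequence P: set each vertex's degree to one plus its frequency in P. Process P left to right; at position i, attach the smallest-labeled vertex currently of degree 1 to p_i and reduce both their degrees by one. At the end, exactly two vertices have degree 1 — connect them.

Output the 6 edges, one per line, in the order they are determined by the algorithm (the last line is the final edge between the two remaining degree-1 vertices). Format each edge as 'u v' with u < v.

Answer: 1 5
2 7
3 7
4 6
5 6
6 7

Derivation:
Initial degrees: {1:1, 2:1, 3:1, 4:1, 5:2, 6:3, 7:3}
Step 1: smallest deg-1 vertex = 1, p_1 = 5. Add edge {1,5}. Now deg[1]=0, deg[5]=1.
Step 2: smallest deg-1 vertex = 2, p_2 = 7. Add edge {2,7}. Now deg[2]=0, deg[7]=2.
Step 3: smallest deg-1 vertex = 3, p_3 = 7. Add edge {3,7}. Now deg[3]=0, deg[7]=1.
Step 4: smallest deg-1 vertex = 4, p_4 = 6. Add edge {4,6}. Now deg[4]=0, deg[6]=2.
Step 5: smallest deg-1 vertex = 5, p_5 = 6. Add edge {5,6}. Now deg[5]=0, deg[6]=1.
Final: two remaining deg-1 vertices are 6, 7. Add edge {6,7}.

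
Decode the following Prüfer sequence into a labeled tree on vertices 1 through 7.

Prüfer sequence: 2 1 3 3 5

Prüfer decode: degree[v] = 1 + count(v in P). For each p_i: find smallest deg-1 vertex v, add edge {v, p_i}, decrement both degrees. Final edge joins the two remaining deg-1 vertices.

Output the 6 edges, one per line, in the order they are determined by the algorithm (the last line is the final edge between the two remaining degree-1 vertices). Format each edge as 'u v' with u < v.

Answer: 2 4
1 2
1 3
3 6
3 5
5 7

Derivation:
Initial degrees: {1:2, 2:2, 3:3, 4:1, 5:2, 6:1, 7:1}
Step 1: smallest deg-1 vertex = 4, p_1 = 2. Add edge {2,4}. Now deg[4]=0, deg[2]=1.
Step 2: smallest deg-1 vertex = 2, p_2 = 1. Add edge {1,2}. Now deg[2]=0, deg[1]=1.
Step 3: smallest deg-1 vertex = 1, p_3 = 3. Add edge {1,3}. Now deg[1]=0, deg[3]=2.
Step 4: smallest deg-1 vertex = 6, p_4 = 3. Add edge {3,6}. Now deg[6]=0, deg[3]=1.
Step 5: smallest deg-1 vertex = 3, p_5 = 5. Add edge {3,5}. Now deg[3]=0, deg[5]=1.
Final: two remaining deg-1 vertices are 5, 7. Add edge {5,7}.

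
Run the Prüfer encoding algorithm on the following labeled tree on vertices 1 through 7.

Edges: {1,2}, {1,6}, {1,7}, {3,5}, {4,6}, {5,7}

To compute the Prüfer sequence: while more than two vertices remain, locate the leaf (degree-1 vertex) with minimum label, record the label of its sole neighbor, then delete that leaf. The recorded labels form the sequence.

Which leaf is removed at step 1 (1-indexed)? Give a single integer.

Answer: 2

Derivation:
Step 1: current leaves = {2,3,4}. Remove leaf 2 (neighbor: 1).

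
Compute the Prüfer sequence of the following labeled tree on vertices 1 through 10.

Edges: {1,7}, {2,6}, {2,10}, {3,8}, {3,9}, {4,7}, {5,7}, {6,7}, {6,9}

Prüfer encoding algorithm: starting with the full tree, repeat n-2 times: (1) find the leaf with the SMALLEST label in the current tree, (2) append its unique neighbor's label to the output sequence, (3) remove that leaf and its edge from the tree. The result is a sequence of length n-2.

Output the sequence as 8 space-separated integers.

Step 1: leaves = {1,4,5,8,10}. Remove smallest leaf 1, emit neighbor 7.
Step 2: leaves = {4,5,8,10}. Remove smallest leaf 4, emit neighbor 7.
Step 3: leaves = {5,8,10}. Remove smallest leaf 5, emit neighbor 7.
Step 4: leaves = {7,8,10}. Remove smallest leaf 7, emit neighbor 6.
Step 5: leaves = {8,10}. Remove smallest leaf 8, emit neighbor 3.
Step 6: leaves = {3,10}. Remove smallest leaf 3, emit neighbor 9.
Step 7: leaves = {9,10}. Remove smallest leaf 9, emit neighbor 6.
Step 8: leaves = {6,10}. Remove smallest leaf 6, emit neighbor 2.
Done: 2 vertices remain (2, 10). Sequence = [7 7 7 6 3 9 6 2]

Answer: 7 7 7 6 3 9 6 2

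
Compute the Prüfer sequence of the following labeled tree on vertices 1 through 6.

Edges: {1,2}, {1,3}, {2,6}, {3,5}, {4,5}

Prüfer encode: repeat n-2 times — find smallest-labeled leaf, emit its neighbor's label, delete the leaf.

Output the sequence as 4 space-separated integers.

Step 1: leaves = {4,6}. Remove smallest leaf 4, emit neighbor 5.
Step 2: leaves = {5,6}. Remove smallest leaf 5, emit neighbor 3.
Step 3: leaves = {3,6}. Remove smallest leaf 3, emit neighbor 1.
Step 4: leaves = {1,6}. Remove smallest leaf 1, emit neighbor 2.
Done: 2 vertices remain (2, 6). Sequence = [5 3 1 2]

Answer: 5 3 1 2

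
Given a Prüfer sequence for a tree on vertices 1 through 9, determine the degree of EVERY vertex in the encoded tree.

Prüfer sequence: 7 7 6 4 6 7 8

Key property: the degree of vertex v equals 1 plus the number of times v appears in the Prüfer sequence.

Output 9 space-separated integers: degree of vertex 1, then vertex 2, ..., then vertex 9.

p_1 = 7: count[7] becomes 1
p_2 = 7: count[7] becomes 2
p_3 = 6: count[6] becomes 1
p_4 = 4: count[4] becomes 1
p_5 = 6: count[6] becomes 2
p_6 = 7: count[7] becomes 3
p_7 = 8: count[8] becomes 1
Degrees (1 + count): deg[1]=1+0=1, deg[2]=1+0=1, deg[3]=1+0=1, deg[4]=1+1=2, deg[5]=1+0=1, deg[6]=1+2=3, deg[7]=1+3=4, deg[8]=1+1=2, deg[9]=1+0=1

Answer: 1 1 1 2 1 3 4 2 1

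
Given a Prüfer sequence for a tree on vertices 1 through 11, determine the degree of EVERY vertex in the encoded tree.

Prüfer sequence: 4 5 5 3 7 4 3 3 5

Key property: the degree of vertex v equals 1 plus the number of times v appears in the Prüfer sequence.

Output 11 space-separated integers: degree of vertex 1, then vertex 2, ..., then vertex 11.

Answer: 1 1 4 3 4 1 2 1 1 1 1

Derivation:
p_1 = 4: count[4] becomes 1
p_2 = 5: count[5] becomes 1
p_3 = 5: count[5] becomes 2
p_4 = 3: count[3] becomes 1
p_5 = 7: count[7] becomes 1
p_6 = 4: count[4] becomes 2
p_7 = 3: count[3] becomes 2
p_8 = 3: count[3] becomes 3
p_9 = 5: count[5] becomes 3
Degrees (1 + count): deg[1]=1+0=1, deg[2]=1+0=1, deg[3]=1+3=4, deg[4]=1+2=3, deg[5]=1+3=4, deg[6]=1+0=1, deg[7]=1+1=2, deg[8]=1+0=1, deg[9]=1+0=1, deg[10]=1+0=1, deg[11]=1+0=1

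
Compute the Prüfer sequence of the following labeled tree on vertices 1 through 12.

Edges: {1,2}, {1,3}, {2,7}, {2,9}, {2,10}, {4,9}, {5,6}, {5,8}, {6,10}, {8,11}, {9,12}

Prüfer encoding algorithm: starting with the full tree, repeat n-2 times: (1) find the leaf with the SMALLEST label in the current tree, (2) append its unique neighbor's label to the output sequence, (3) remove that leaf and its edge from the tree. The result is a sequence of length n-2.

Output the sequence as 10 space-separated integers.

Answer: 1 2 9 2 8 5 6 10 2 9

Derivation:
Step 1: leaves = {3,4,7,11,12}. Remove smallest leaf 3, emit neighbor 1.
Step 2: leaves = {1,4,7,11,12}. Remove smallest leaf 1, emit neighbor 2.
Step 3: leaves = {4,7,11,12}. Remove smallest leaf 4, emit neighbor 9.
Step 4: leaves = {7,11,12}. Remove smallest leaf 7, emit neighbor 2.
Step 5: leaves = {11,12}. Remove smallest leaf 11, emit neighbor 8.
Step 6: leaves = {8,12}. Remove smallest leaf 8, emit neighbor 5.
Step 7: leaves = {5,12}. Remove smallest leaf 5, emit neighbor 6.
Step 8: leaves = {6,12}. Remove smallest leaf 6, emit neighbor 10.
Step 9: leaves = {10,12}. Remove smallest leaf 10, emit neighbor 2.
Step 10: leaves = {2,12}. Remove smallest leaf 2, emit neighbor 9.
Done: 2 vertices remain (9, 12). Sequence = [1 2 9 2 8 5 6 10 2 9]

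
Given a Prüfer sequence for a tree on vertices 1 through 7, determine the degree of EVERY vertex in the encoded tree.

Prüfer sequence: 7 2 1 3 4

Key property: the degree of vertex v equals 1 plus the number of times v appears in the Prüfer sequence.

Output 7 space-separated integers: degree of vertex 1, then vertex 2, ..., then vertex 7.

Answer: 2 2 2 2 1 1 2

Derivation:
p_1 = 7: count[7] becomes 1
p_2 = 2: count[2] becomes 1
p_3 = 1: count[1] becomes 1
p_4 = 3: count[3] becomes 1
p_5 = 4: count[4] becomes 1
Degrees (1 + count): deg[1]=1+1=2, deg[2]=1+1=2, deg[3]=1+1=2, deg[4]=1+1=2, deg[5]=1+0=1, deg[6]=1+0=1, deg[7]=1+1=2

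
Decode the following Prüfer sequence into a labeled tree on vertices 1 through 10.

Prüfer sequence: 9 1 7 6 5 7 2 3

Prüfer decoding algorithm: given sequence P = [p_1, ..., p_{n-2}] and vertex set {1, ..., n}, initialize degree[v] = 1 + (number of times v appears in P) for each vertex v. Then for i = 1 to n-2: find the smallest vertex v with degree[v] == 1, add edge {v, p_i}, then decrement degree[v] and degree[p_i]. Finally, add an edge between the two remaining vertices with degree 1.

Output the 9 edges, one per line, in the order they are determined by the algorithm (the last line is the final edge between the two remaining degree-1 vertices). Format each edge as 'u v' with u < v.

Initial degrees: {1:2, 2:2, 3:2, 4:1, 5:2, 6:2, 7:3, 8:1, 9:2, 10:1}
Step 1: smallest deg-1 vertex = 4, p_1 = 9. Add edge {4,9}. Now deg[4]=0, deg[9]=1.
Step 2: smallest deg-1 vertex = 8, p_2 = 1. Add edge {1,8}. Now deg[8]=0, deg[1]=1.
Step 3: smallest deg-1 vertex = 1, p_3 = 7. Add edge {1,7}. Now deg[1]=0, deg[7]=2.
Step 4: smallest deg-1 vertex = 9, p_4 = 6. Add edge {6,9}. Now deg[9]=0, deg[6]=1.
Step 5: smallest deg-1 vertex = 6, p_5 = 5. Add edge {5,6}. Now deg[6]=0, deg[5]=1.
Step 6: smallest deg-1 vertex = 5, p_6 = 7. Add edge {5,7}. Now deg[5]=0, deg[7]=1.
Step 7: smallest deg-1 vertex = 7, p_7 = 2. Add edge {2,7}. Now deg[7]=0, deg[2]=1.
Step 8: smallest deg-1 vertex = 2, p_8 = 3. Add edge {2,3}. Now deg[2]=0, deg[3]=1.
Final: two remaining deg-1 vertices are 3, 10. Add edge {3,10}.

Answer: 4 9
1 8
1 7
6 9
5 6
5 7
2 7
2 3
3 10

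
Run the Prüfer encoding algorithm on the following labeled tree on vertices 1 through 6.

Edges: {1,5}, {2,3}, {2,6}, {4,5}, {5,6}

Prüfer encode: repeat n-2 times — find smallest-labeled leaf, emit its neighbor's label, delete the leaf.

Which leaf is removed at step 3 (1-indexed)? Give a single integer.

Answer: 2

Derivation:
Step 1: current leaves = {1,3,4}. Remove leaf 1 (neighbor: 5).
Step 2: current leaves = {3,4}. Remove leaf 3 (neighbor: 2).
Step 3: current leaves = {2,4}. Remove leaf 2 (neighbor: 6).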